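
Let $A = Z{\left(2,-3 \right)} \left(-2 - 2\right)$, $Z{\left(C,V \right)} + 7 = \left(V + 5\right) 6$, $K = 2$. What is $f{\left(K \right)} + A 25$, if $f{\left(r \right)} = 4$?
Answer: $-496$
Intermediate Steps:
$Z{\left(C,V \right)} = 23 + 6 V$ ($Z{\left(C,V \right)} = -7 + \left(V + 5\right) 6 = -7 + \left(5 + V\right) 6 = -7 + \left(30 + 6 V\right) = 23 + 6 V$)
$A = -20$ ($A = \left(23 + 6 \left(-3\right)\right) \left(-2 - 2\right) = \left(23 - 18\right) \left(-4\right) = 5 \left(-4\right) = -20$)
$f{\left(K \right)} + A 25 = 4 - 500 = -496$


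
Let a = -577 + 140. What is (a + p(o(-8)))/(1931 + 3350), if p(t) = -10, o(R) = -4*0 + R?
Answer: -447/5281 ≈ -0.084643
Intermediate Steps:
o(R) = R (o(R) = 0 + R = R)
a = -437
(a + p(o(-8)))/(1931 + 3350) = (-437 - 10)/(1931 + 3350) = -447/5281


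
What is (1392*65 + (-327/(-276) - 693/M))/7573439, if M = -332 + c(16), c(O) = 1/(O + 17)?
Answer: 13027781549/1090423747220 ≈ 0.011947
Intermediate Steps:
c(O) = 1/(17 + O)
M = -10955/33 (M = -332 + 1/(17 + 16) = -332 + 1/33 = -10955/33 ≈ -331.97)
(1392*65 + (-327/(-276) - 693/M))/7573439 = (1392*65 + (-327/(-276) - 693/(-10955/33)))/7573439 = (90480 + (-327*(-1/276) - 693*(-33/10955)))*(1/7573439) = (90480 + (109/92 + 3267/1565))*(1/7573439) = (90480 + 471149/143980)*(1/7573439) = (13027781549/143980)*(1/7573439) = 13027781549/1090423747220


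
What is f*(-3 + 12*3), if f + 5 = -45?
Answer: -1650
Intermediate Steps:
f = -50 (f = -5 - 45 = -50)
f*(-3 + 12*3) = -50*(-3 + 12*3) = -50*(-3 + 36) = -50*33 = -1650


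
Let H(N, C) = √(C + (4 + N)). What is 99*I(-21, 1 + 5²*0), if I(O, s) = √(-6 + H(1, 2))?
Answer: 99*√(-6 + √7) ≈ 181.31*I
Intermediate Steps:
H(N, C) = √(4 + C + N)
I(O, s) = √(-6 + √7) (I(O, s) = √(-6 + √(4 + 2 + 1)) = √(-6 + √7))
99*I(-21, 1 + 5²*0) = 99*√(-6 + √7)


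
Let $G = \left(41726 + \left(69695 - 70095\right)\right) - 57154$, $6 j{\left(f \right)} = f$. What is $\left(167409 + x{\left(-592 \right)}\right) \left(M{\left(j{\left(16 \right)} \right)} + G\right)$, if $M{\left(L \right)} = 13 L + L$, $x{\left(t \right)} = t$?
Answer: $- \frac{7902454924}{3} \approx -2.6341 \cdot 10^{9}$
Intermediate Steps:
$j{\left(f \right)} = \frac{f}{6}$
$G = -15828$ ($G = \left(41726 + \left(69695 - 70095\right)\right) - 57154 = \left(41726 - 400\right) - 57154 = 41326 - 57154 = -15828$)
$M{\left(L \right)} = 14 L$
$\left(167409 + x{\left(-592 \right)}\right) \left(M{\left(j{\left(16 \right)} \right)} + G\right) = \left(167409 - 592\right) \left(14 \cdot \frac{1}{6} \cdot 16 - 15828\right) = 166817 \left(14 \cdot \frac{8}{3} - 15828\right) = 166817 \left(\frac{112}{3} - 15828\right) = 166817 \left(- \frac{47372}{3}\right) = - \frac{7902454924}{3}$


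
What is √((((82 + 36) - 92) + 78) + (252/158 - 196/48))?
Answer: √22807221/474 ≈ 10.075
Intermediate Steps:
√((((82 + 36) - 92) + 78) + (252/158 - 196/48)) = √(((118 - 92) + 78) + (252*(1/158) - 196*1/48)) = √((26 + 78) + (126/79 - 49/12)) = √(104 - 2359/948) = √(96233/948) = √22807221/474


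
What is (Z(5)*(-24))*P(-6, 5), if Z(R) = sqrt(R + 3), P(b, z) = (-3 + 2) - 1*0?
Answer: 48*sqrt(2) ≈ 67.882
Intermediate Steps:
P(b, z) = -1 (P(b, z) = -1 + 0 = -1)
Z(R) = sqrt(3 + R)
(Z(5)*(-24))*P(-6, 5) = (sqrt(3 + 5)*(-24))*(-1) = (sqrt(8)*(-24))*(-1) = ((2*sqrt(2))*(-24))*(-1) = -48*sqrt(2)*(-1) = 48*sqrt(2)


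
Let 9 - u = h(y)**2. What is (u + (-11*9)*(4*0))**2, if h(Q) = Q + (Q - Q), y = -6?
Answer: 729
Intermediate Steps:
h(Q) = Q (h(Q) = Q + 0 = Q)
u = -27 (u = 9 - 1*(-6)**2 = 9 - 1*36 = 9 - 36 = -27)
(u + (-11*9)*(4*0))**2 = (-27 + (-11*9)*(4*0))**2 = (-27 - 99*0)**2 = (-27 + 0)**2 = (-27)**2 = 729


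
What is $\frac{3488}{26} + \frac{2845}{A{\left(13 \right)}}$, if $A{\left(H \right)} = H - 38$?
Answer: $\frac{1323}{65} \approx 20.354$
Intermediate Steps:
$A{\left(H \right)} = -38 + H$
$\frac{3488}{26} + \frac{2845}{A{\left(13 \right)}} = \frac{3488}{26} + \frac{2845}{-38 + 13} = 3488 \cdot \frac{1}{26} + \frac{2845}{-25} = \frac{1744}{13} + 2845 \left(- \frac{1}{25}\right) = \frac{1744}{13} - \frac{569}{5} = \frac{1323}{65}$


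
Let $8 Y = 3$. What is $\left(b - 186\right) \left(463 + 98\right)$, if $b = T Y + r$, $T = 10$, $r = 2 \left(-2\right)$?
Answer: $- \frac{417945}{4} \approx -1.0449 \cdot 10^{5}$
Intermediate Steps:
$Y = \frac{3}{8}$ ($Y = \frac{1}{8} \cdot 3 = \frac{3}{8} \approx 0.375$)
$r = -4$
$b = - \frac{1}{4}$ ($b = 10 \cdot \frac{3}{8} - 4 = \frac{15}{4} - 4 = - \frac{1}{4} \approx -0.25$)
$\left(b - 186\right) \left(463 + 98\right) = \left(- \frac{1}{4} - 186\right) \left(463 + 98\right) = \left(- \frac{745}{4}\right) 561 = - \frac{417945}{4}$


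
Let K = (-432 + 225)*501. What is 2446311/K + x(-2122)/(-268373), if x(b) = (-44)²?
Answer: -218908199585/9277386237 ≈ -23.596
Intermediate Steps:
K = -103707 (K = -207*501 = -103707)
x(b) = 1936
2446311/K + x(-2122)/(-268373) = 2446311/(-103707) + 1936/(-268373) = 2446311*(-1/103707) + 1936*(-1/268373) = -815437/34569 - 1936/268373 = -218908199585/9277386237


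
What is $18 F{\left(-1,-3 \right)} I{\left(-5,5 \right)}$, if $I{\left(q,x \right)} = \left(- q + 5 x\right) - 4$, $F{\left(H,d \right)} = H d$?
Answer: $1404$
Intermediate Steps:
$I{\left(q,x \right)} = -4 - q + 5 x$
$18 F{\left(-1,-3 \right)} I{\left(-5,5 \right)} = 18 \left(\left(-1\right) \left(-3\right)\right) \left(-4 - -5 + 5 \cdot 5\right) = 18 \cdot 3 \left(-4 + 5 + 25\right) = 54 \cdot 26 = 1404$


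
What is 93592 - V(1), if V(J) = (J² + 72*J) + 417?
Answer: 93102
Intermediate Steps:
V(J) = 417 + J² + 72*J
93592 - V(1) = 93592 - (417 + 1² + 72*1) = 93592 - (417 + 1 + 72) = 93592 - 1*490 = 93592 - 490 = 93102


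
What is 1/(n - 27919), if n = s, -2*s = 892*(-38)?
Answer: -1/10971 ≈ -9.1149e-5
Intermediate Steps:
s = 16948 (s = -446*(-38) = -½*(-33896) = 16948)
n = 16948
1/(n - 27919) = 1/(16948 - 27919) = 1/(-10971) = -1/10971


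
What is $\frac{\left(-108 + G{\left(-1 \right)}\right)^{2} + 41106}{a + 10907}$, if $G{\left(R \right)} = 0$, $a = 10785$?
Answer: $\frac{26385}{10846} \approx 2.4327$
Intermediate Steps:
$\frac{\left(-108 + G{\left(-1 \right)}\right)^{2} + 41106}{a + 10907} = \frac{\left(-108 + 0\right)^{2} + 41106}{10785 + 10907} = \frac{\left(-108\right)^{2} + 41106}{21692} = \left(11664 + 41106\right) \frac{1}{21692} = 52770 \cdot \frac{1}{21692} = \frac{26385}{10846}$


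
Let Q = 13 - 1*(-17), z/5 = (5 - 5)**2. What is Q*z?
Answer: 0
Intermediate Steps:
z = 0 (z = 5*(5 - 5)**2 = 5*0**2 = 5*0 = 0)
Q = 30 (Q = 13 + 17 = 30)
Q*z = 30*0 = 0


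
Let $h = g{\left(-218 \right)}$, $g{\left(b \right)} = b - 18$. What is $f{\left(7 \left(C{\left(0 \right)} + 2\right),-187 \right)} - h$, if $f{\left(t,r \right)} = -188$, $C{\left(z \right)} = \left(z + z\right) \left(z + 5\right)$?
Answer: $48$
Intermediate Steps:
$C{\left(z \right)} = 2 z \left(5 + z\right)$
$g{\left(b \right)} = -18 + b$ ($g{\left(b \right)} = b - 18 = -18 + b$)
$h = -236$ ($h = -18 - 218 = -236$)
$f{\left(7 \left(C{\left(0 \right)} + 2\right),-187 \right)} - h = -188 - -236 = -188 + 236 = 48$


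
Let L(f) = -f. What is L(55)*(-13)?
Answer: 715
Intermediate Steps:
L(55)*(-13) = -1*55*(-13) = -55*(-13) = 715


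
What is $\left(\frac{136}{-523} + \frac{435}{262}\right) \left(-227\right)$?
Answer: $- \frac{43555171}{137026} \approx -317.86$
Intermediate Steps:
$\left(\frac{136}{-523} + \frac{435}{262}\right) \left(-227\right) = \left(136 \left(- \frac{1}{523}\right) + 435 \cdot \frac{1}{262}\right) \left(-227\right) = \left(- \frac{136}{523} + \frac{435}{262}\right) \left(-227\right) = \frac{191873}{137026} \left(-227\right) = - \frac{43555171}{137026}$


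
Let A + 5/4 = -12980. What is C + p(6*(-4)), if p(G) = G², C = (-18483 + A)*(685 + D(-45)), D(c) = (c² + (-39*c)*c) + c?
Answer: 4802074987/2 ≈ 2.4010e+9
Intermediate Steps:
A = -51925/4 (A = -5/4 - 12980 = -51925/4 ≈ -12981.)
D(c) = c - 38*c² (D(c) = (c² - 39*c²) + c = -38*c² + c = c - 38*c²)
C = 4802073835/2 (C = (-18483 - 51925/4)*(685 - 45*(1 - 38*(-45))) = -125857*(685 - 45*(1 + 1710))/4 = -125857*(685 - 45*1711)/4 = -125857*(685 - 76995)/4 = -125857/4*(-76310) = 4802073835/2 ≈ 2.4010e+9)
C + p(6*(-4)) = 4802073835/2 + (6*(-4))² = 4802073835/2 + (-24)² = 4802073835/2 + 576 = 4802074987/2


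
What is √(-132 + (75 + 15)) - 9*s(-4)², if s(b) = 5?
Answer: -225 + I*√42 ≈ -225.0 + 6.4807*I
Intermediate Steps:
√(-132 + (75 + 15)) - 9*s(-4)² = √(-132 + (75 + 15)) - 9*5² = √(-132 + 90) - 9*25 = √(-42) - 225 = I*√42 - 225 = -225 + I*√42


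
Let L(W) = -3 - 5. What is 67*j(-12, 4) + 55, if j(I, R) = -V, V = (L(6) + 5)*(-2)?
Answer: -347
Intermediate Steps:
L(W) = -8
V = 6 (V = (-8 + 5)*(-2) = -3*(-2) = 6)
j(I, R) = -6 (j(I, R) = -1*6 = -6)
67*j(-12, 4) + 55 = 67*(-6) + 55 = -402 + 55 = -347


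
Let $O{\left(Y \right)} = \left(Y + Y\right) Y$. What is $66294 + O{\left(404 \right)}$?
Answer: $392726$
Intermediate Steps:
$O{\left(Y \right)} = 2 Y^{2}$ ($O{\left(Y \right)} = 2 Y Y = 2 Y^{2}$)
$66294 + O{\left(404 \right)} = 66294 + 2 \cdot 404^{2} = 66294 + 2 \cdot 163216 = 66294 + 326432 = 392726$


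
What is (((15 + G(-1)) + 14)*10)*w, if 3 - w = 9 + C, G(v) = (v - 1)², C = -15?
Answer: 2970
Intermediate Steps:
G(v) = (-1 + v)²
w = 9 (w = 3 - (9 - 15) = 3 - 1*(-6) = 3 + 6 = 9)
(((15 + G(-1)) + 14)*10)*w = (((15 + (-1 - 1)²) + 14)*10)*9 = (((15 + (-2)²) + 14)*10)*9 = (((15 + 4) + 14)*10)*9 = ((19 + 14)*10)*9 = (33*10)*9 = 330*9 = 2970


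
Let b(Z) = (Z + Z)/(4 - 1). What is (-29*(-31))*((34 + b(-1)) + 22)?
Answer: 149234/3 ≈ 49745.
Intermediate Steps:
b(Z) = 2*Z/3 (b(Z) = (2*Z)/3 = (2*Z)*(⅓) = 2*Z/3)
(-29*(-31))*((34 + b(-1)) + 22) = (-29*(-31))*((34 + (⅔)*(-1)) + 22) = 899*((34 - ⅔) + 22) = 899*(100/3 + 22) = 899*(166/3) = 149234/3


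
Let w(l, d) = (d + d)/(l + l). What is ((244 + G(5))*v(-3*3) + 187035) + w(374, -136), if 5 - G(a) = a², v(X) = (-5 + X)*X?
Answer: 2367845/11 ≈ 2.1526e+5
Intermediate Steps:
v(X) = X*(-5 + X)
w(l, d) = d/l (w(l, d) = (2*d)/((2*l)) = (2*d)*(1/(2*l)) = d/l)
G(a) = 5 - a²
((244 + G(5))*v(-3*3) + 187035) + w(374, -136) = ((244 + (5 - 1*5²))*((-3*3)*(-5 - 3*3)) + 187035) - 136/374 = ((244 + (5 - 1*25))*(-9*(-5 - 9)) + 187035) - 136*1/374 = ((244 + (5 - 25))*(-9*(-14)) + 187035) - 4/11 = ((244 - 20)*126 + 187035) - 4/11 = (224*126 + 187035) - 4/11 = (28224 + 187035) - 4/11 = 215259 - 4/11 = 2367845/11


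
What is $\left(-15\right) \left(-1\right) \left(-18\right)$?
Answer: $-270$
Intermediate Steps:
$\left(-15\right) \left(-1\right) \left(-18\right) = 15 \left(-18\right) = -270$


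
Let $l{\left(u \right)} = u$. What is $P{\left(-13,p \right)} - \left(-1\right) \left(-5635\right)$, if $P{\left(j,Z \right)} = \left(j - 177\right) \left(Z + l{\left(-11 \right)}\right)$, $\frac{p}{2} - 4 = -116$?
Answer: $39015$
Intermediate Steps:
$p = -224$ ($p = 8 + 2 \left(-116\right) = 8 - 232 = -224$)
$P{\left(j,Z \right)} = \left(-177 + j\right) \left(-11 + Z\right)$ ($P{\left(j,Z \right)} = \left(j - 177\right) \left(Z - 11\right) = \left(-177 + j\right) \left(-11 + Z\right)$)
$P{\left(-13,p \right)} - \left(-1\right) \left(-5635\right) = \left(1947 - -39648 - -143 - -2912\right) - \left(-1\right) \left(-5635\right) = \left(1947 + 39648 + 143 + 2912\right) - 5635 = 44650 - 5635 = 39015$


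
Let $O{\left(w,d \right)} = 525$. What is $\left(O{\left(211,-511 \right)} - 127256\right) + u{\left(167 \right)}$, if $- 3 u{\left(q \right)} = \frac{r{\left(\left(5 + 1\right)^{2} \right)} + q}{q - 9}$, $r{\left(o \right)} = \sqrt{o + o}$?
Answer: $- \frac{60070661}{474} - \frac{\sqrt{2}}{79} \approx -1.2673 \cdot 10^{5}$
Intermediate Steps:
$r{\left(o \right)} = \sqrt{2} \sqrt{o}$ ($r{\left(o \right)} = \sqrt{2 o} = \sqrt{2} \sqrt{o}$)
$u{\left(q \right)} = - \frac{q + 6 \sqrt{2}}{3 \left(-9 + q\right)}$ ($u{\left(q \right)} = - \frac{\left(\sqrt{2} \sqrt{\left(5 + 1\right)^{2}} + q\right) \frac{1}{q - 9}}{3} = - \frac{\left(\sqrt{2} \sqrt{6^{2}} + q\right) \frac{1}{-9 + q}}{3} = - \frac{\left(\sqrt{2} \sqrt{36} + q\right) \frac{1}{-9 + q}}{3} = - \frac{\left(\sqrt{2} \cdot 6 + q\right) \frac{1}{-9 + q}}{3} = - \frac{\left(6 \sqrt{2} + q\right) \frac{1}{-9 + q}}{3} = - \frac{\left(q + 6 \sqrt{2}\right) \frac{1}{-9 + q}}{3} = - \frac{\frac{1}{-9 + q} \left(q + 6 \sqrt{2}\right)}{3} = - \frac{q + 6 \sqrt{2}}{3 \left(-9 + q\right)}$)
$\left(O{\left(211,-511 \right)} - 127256\right) + u{\left(167 \right)} = \left(525 - 127256\right) + \frac{\left(-1\right) 167 - 6 \sqrt{2}}{3 \left(-9 + 167\right)} = -126731 + \frac{-167 - 6 \sqrt{2}}{3 \cdot 158} = -126731 + \frac{1}{3} \cdot \frac{1}{158} \left(-167 - 6 \sqrt{2}\right) = -126731 - \left(\frac{167}{474} + \frac{\sqrt{2}}{79}\right) = - \frac{60070661}{474} - \frac{\sqrt{2}}{79}$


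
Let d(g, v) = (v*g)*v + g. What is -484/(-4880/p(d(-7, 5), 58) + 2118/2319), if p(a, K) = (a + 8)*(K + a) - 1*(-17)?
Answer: -4039316138/5736209 ≈ -704.18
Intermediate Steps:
d(g, v) = g + g*v² (d(g, v) = (g*v)*v + g = g*v² + g = g + g*v²)
p(a, K) = 17 + (8 + a)*(K + a) (p(a, K) = (8 + a)*(K + a) + 17 = 17 + (8 + a)*(K + a))
-484/(-4880/p(d(-7, 5), 58) + 2118/2319) = -484/(-4880/(17 + (-7*(1 + 5²))² + 8*58 + 8*(-7*(1 + 5²)) + 58*(-7*(1 + 5²))) + 2118/2319) = -484/(-4880/(17 + (-7*(1 + 25))² + 464 + 8*(-7*(1 + 25)) + 58*(-7*(1 + 25))) + 2118*(1/2319)) = -484/(-4880/(17 + (-7*26)² + 464 + 8*(-7*26) + 58*(-7*26)) + 706/773) = -484/(-4880/(17 + (-182)² + 464 + 8*(-182) + 58*(-182)) + 706/773) = -484/(-4880/(17 + 33124 + 464 - 1456 - 10556) + 706/773) = -484/(-4880/21593 + 706/773) = -484/11472418/16691389 = -484*16691389/11472418 = -4039316138/5736209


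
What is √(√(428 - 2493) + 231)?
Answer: √(231 + I*√2065) ≈ 15.271 + 1.4878*I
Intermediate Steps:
√(√(428 - 2493) + 231) = √(√(-2065) + 231) = √(I*√2065 + 231) = √(231 + I*√2065)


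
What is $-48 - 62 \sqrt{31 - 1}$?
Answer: $-48 - 62 \sqrt{30} \approx -387.59$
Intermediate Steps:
$-48 - 62 \sqrt{31 - 1} = -48 - 62 \sqrt{30}$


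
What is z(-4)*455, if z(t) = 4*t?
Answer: -7280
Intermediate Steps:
z(-4)*455 = (4*(-4))*455 = -16*455 = -7280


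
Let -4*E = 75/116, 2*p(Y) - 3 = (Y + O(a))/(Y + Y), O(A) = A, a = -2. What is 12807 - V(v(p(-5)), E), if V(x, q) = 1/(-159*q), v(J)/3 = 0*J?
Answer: 152723011/11925 ≈ 12807.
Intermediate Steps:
p(Y) = 3/2 + (-2 + Y)/(4*Y) (p(Y) = 3/2 + ((Y - 2)/(Y + Y))/2 = 3/2 + ((-2 + Y)/((2*Y)))/2 = 3/2 + ((-2 + Y)*(1/(2*Y)))/2 = 3/2 + ((-2 + Y)/(2*Y))/2 = 3/2 + (-2 + Y)/(4*Y))
v(J) = 0 (v(J) = 3*(0*J) = 3*0 = 0)
E = -75/464 (E = -75/(4*116) = -¼*75/116 = -75/464 ≈ -0.16164)
V(x, q) = -1/(159*q)
12807 - V(v(p(-5)), E) = 12807 - (-1)/(159*(-75/464)) = 12807 - (-1)*(-464)/(159*75) = 12807 - 1*464/11925 = 12807 - 464/11925 = 152723011/11925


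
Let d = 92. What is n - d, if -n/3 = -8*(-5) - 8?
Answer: -188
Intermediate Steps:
n = -96 (n = -3*(-8*(-5) - 8) = -3*(40 - 8) = -3*32 = -96)
n - d = -96 - 1*92 = -96 - 92 = -188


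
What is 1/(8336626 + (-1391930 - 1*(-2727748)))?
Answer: 1/9672444 ≈ 1.0339e-7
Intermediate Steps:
1/(8336626 + (-1391930 - 1*(-2727748))) = 1/(8336626 + (-1391930 + 2727748)) = 1/(8336626 + 1335818) = 1/9672444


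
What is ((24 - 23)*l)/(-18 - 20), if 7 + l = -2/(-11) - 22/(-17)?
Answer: 1033/7106 ≈ 0.14537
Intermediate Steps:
l = -1033/187 (l = -7 + (-2/(-11) - 22/(-17)) = -7 + (-2*(-1/11) - 22*(-1/17)) = -7 + (2/11 + 22/17) = -7 + 276/187 = -1033/187 ≈ -5.5241)
((24 - 23)*l)/(-18 - 20) = ((24 - 23)*(-1033/187))/(-18 - 20) = (1*(-1033/187))/(-38) = -1033/187*(-1/38) = 1033/7106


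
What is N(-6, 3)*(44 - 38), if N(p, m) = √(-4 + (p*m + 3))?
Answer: 6*I*√19 ≈ 26.153*I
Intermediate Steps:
N(p, m) = √(-1 + m*p) (N(p, m) = √(-4 + (m*p + 3)) = √(-4 + (3 + m*p)) = √(-1 + m*p))
N(-6, 3)*(44 - 38) = √(-1 + 3*(-6))*(44 - 38) = √(-1 - 18)*6 = √(-19)*6 = (I*√19)*6 = 6*I*√19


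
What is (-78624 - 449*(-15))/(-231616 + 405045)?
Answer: -71889/173429 ≈ -0.41452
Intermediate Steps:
(-78624 - 449*(-15))/(-231616 + 405045) = (-78624 + 6735)/173429 = -71889*1/173429 = -71889/173429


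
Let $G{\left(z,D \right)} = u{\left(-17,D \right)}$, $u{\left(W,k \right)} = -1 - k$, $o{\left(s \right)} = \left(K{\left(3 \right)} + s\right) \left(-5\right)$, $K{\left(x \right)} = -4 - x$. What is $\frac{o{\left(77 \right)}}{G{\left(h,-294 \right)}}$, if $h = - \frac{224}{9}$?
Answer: $- \frac{350}{293} \approx -1.1945$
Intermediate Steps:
$o{\left(s \right)} = 35 - 5 s$ ($o{\left(s \right)} = \left(\left(-4 - 3\right) + s\right) \left(-5\right) = \left(-7 + s\right) \left(-5\right) = 35 - 5 s$)
$h = - \frac{224}{9}$ ($h = \left(-224\right) \frac{1}{9} = - \frac{224}{9} \approx -24.889$)
$G{\left(z,D \right)} = -1 - D$
$\frac{o{\left(77 \right)}}{G{\left(h,-294 \right)}} = \frac{35 - 385}{-1 - -294} = \frac{35 - 385}{-1 + 294} = - \frac{350}{293}$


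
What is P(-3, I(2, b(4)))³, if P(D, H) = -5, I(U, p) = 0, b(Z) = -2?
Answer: -125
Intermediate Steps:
P(-3, I(2, b(4)))³ = (-5)³ = -125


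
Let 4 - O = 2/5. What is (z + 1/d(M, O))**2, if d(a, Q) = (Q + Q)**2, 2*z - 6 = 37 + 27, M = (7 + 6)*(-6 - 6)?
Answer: 2059798225/1679616 ≈ 1226.4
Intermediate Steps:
M = -156 (M = 13*(-12) = -156)
z = 35 (z = 3 + (37 + 27)/2 = 3 + (1/2)*64 = 3 + 32 = 35)
O = 18/5 (O = 4 - 2/5 = 18/5 ≈ 3.6000)
d(a, Q) = 4*Q**2 (d(a, Q) = (2*Q)**2 = 4*Q**2)
(z + 1/d(M, O))**2 = (35 + 1/(4*(18/5)**2))**2 = (35 + 1/(4*(324/25)))**2 = (35 + 1/(1296/25))**2 = (35 + 25/1296)**2 = (45385/1296)**2 = 2059798225/1679616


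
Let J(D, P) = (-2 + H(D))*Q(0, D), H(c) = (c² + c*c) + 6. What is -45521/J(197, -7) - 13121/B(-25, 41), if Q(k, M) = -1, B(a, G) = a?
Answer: 1019616287/1940550 ≈ 525.43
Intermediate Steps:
H(c) = 6 + 2*c² (H(c) = (c² + c²) + 6 = 2*c² + 6 = 6 + 2*c²)
J(D, P) = -4 - 2*D² (J(D, P) = (-2 + (6 + 2*D²))*(-1) = (4 + 2*D²)*(-1) = -4 - 2*D²)
-45521/J(197, -7) - 13121/B(-25, 41) = -45521/(-4 - 2*197²) - 13121/(-25) = -45521/(-4 - 2*38809) - 13121*(-1/25) = -45521/(-4 - 77618) + 13121/25 = -45521/(-77622) + 13121/25 = -45521*(-1/77622) + 13121/25 = 45521/77622 + 13121/25 = 1019616287/1940550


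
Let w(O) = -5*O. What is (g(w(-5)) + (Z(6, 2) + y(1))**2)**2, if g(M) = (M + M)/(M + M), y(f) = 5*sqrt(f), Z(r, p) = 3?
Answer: 4225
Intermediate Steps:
g(M) = 1 (g(M) = (2*M)/((2*M)) = (2*M)*(1/(2*M)) = 1)
(g(w(-5)) + (Z(6, 2) + y(1))**2)**2 = (1 + (3 + 5*sqrt(1))**2)**2 = (1 + (3 + 5*1)**2)**2 = (1 + (3 + 5)**2)**2 = (1 + 8**2)**2 = (1 + 64)**2 = 65**2 = 4225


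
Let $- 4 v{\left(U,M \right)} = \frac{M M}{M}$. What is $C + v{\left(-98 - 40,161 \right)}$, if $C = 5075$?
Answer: $\frac{20139}{4} \approx 5034.8$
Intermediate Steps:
$v{\left(U,M \right)} = - \frac{M}{4}$ ($v{\left(U,M \right)} = - \frac{M M \frac{1}{M}}{4} = - \frac{M^{2} \frac{1}{M}}{4} = - \frac{M}{4}$)
$C + v{\left(-98 - 40,161 \right)} = 5075 - \frac{161}{4} = \frac{20139}{4}$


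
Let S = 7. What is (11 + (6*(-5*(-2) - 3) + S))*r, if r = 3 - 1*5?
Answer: -120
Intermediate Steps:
r = -2 (r = 3 - 5 = -2)
(11 + (6*(-5*(-2) - 3) + S))*r = (11 + (6*(-5*(-2) - 3) + 7))*(-2) = (11 + (6*(10 - 3) + 7))*(-2) = (11 + (6*7 + 7))*(-2) = (11 + (42 + 7))*(-2) = (11 + 49)*(-2) = 60*(-2) = -120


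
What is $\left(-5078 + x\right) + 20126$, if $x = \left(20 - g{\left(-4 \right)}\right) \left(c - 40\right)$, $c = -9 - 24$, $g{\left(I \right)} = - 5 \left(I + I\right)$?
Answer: $16508$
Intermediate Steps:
$g{\left(I \right)} = - 10 I$ ($g{\left(I \right)} = - 5 \cdot 2 I = - 10 I$)
$c = -33$ ($c = -9 - 24 = -33$)
$x = 1460$ ($x = \left(20 - \left(-10\right) \left(-4\right)\right) \left(-33 - 40\right) = \left(20 - 40\right) \left(-73\right) = \left(-20\right) \left(-73\right) = 1460$)
$\left(-5078 + x\right) + 20126 = \left(-5078 + 1460\right) + 20126 = -3618 + 20126 = 16508$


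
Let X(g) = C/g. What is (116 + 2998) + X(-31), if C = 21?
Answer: 96513/31 ≈ 3113.3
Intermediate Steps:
X(g) = 21/g
(116 + 2998) + X(-31) = (116 + 2998) + 21/(-31) = 3114 + 21*(-1/31) = 3114 - 21/31 = 96513/31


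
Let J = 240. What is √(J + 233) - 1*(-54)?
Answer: 54 + √473 ≈ 75.749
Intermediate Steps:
√(J + 233) - 1*(-54) = √(240 + 233) - 1*(-54) = √473 + 54 = 54 + √473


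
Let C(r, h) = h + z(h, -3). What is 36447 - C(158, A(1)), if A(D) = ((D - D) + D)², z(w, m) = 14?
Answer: 36432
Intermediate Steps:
A(D) = D² (A(D) = (0 + D)² = D²)
C(r, h) = 14 + h (C(r, h) = h + 14 = 14 + h)
36447 - C(158, A(1)) = 36447 - (14 + 1²) = 36447 - (14 + 1) = 36447 - 1*15 = 36447 - 15 = 36432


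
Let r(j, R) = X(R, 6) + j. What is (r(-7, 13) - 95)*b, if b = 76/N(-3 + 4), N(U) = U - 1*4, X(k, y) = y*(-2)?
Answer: 2888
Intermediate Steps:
X(k, y) = -2*y
N(U) = -4 + U (N(U) = U - 4 = -4 + U)
r(j, R) = -12 + j (r(j, R) = -2*6 + j = -12 + j)
b = -76/3 (b = 76/(-4 + (-3 + 4)) = 76/(-4 + 1) = 76/(-3) = 76*(-⅓) = -76/3 ≈ -25.333)
(r(-7, 13) - 95)*b = ((-12 - 7) - 95)*(-76/3) = (-19 - 95)*(-76/3) = -114*(-76/3) = 2888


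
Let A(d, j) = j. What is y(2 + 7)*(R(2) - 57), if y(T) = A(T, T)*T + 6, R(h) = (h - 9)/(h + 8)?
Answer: -50199/10 ≈ -5019.9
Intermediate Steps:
R(h) = (-9 + h)/(8 + h)
y(T) = 6 + T² (y(T) = T*T + 6 = T² + 6 = 6 + T²)
y(2 + 7)*(R(2) - 57) = (6 + (2 + 7)²)*((-9 + 2)/(8 + 2) - 57) = (6 + 9²)*(-7/10 - 57) = (6 + 81)*((⅒)*(-7) - 57) = 87*(-7/10 - 57) = 87*(-577/10) = -50199/10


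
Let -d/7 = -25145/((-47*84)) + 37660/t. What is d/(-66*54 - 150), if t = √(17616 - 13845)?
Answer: 535/44568 + 131810*√419/2334249 ≈ 1.1679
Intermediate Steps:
t = 3*√419 (t = √3771 = 3*√419 ≈ 61.408)
d = -535/12 - 263620*√419/1257 (d = -7*(-25145/((-47*84)) + 37660/((3*√419))) = -7*(-25145/(-3948) + 37660*(√419/1257)) = -7*(-25145*(-1/3948) + 37660*√419/1257) = -7*(535/84 + 37660*√419/1257) = -535/12 - 263620*√419/1257 ≈ -4337.5)
d/(-66*54 - 150) = (-535/12 - 263620*√419/1257)/(-66*54 - 150) = (-535/12 - 263620*√419/1257)/(-3564 - 150) = (-535/12 - 263620*√419/1257)/(-3714) = (-535/12 - 263620*√419/1257)*(-1/3714) = 535/44568 + 131810*√419/2334249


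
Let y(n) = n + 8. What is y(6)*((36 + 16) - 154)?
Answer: -1428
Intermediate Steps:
y(n) = 8 + n
y(6)*((36 + 16) - 154) = (8 + 6)*((36 + 16) - 154) = 14*(52 - 154) = 14*(-102) = -1428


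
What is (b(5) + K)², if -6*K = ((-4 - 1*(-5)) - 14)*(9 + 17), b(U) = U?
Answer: 33856/9 ≈ 3761.8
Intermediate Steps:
K = 169/3 (K = -((-4 - 1*(-5)) - 14)*(9 + 17)/6 = -((-4 + 5) - 14)*26/6 = -(1 - 14)*26/6 = -(-13)*26/6 = -⅙*(-338) = 169/3 ≈ 56.333)
(b(5) + K)² = (5 + 169/3)² = (184/3)² = 33856/9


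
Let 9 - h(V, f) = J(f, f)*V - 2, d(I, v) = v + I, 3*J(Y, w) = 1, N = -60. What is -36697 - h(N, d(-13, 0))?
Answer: -36728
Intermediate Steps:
J(Y, w) = 1/3 (J(Y, w) = (1/3)*1 = 1/3)
d(I, v) = I + v
h(V, f) = 11 - V/3 (h(V, f) = 9 - (V/3 - 2) = 9 - (-2 + V/3) = 9 + (2 - V/3) = 11 - V/3)
-36697 - h(N, d(-13, 0)) = -36697 - (11 - 1/3*(-60)) = -36697 - (11 + 20) = -36697 - 1*31 = -36697 - 31 = -36728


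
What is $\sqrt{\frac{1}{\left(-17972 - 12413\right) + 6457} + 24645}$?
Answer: $\frac{\sqrt{3527618653938}}{11964} \approx 156.99$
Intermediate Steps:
$\sqrt{\frac{1}{\left(-17972 - 12413\right) + 6457} + 24645} = \sqrt{\frac{1}{-30385 + 6457} + 24645} = \sqrt{\frac{1}{-23928} + 24645} = \sqrt{- \frac{1}{23928} + 24645} = \sqrt{\frac{589705559}{23928}} = \frac{\sqrt{3527618653938}}{11964}$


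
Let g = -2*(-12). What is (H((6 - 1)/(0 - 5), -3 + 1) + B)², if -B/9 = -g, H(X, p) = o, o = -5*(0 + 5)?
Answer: 36481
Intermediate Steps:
o = -25 (o = -5*5 = -25)
H(X, p) = -25
g = 24
B = 216 (B = -(-9)*24 = -9*(-24) = 216)
(H((6 - 1)/(0 - 5), -3 + 1) + B)² = (-25 + 216)² = 191² = 36481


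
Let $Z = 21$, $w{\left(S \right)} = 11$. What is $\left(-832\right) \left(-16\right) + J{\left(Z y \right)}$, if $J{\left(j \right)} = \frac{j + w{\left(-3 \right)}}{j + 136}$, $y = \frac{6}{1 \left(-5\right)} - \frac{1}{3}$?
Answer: $\frac{6908822}{519} \approx 13312.0$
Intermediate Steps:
$y = - \frac{23}{15}$ ($y = \frac{6}{-5} - \frac{1}{3} = 6 \left(- \frac{1}{5}\right) - \frac{1}{3} = - \frac{6}{5} - \frac{1}{3} = - \frac{23}{15} \approx -1.5333$)
$J{\left(j \right)} = \frac{11 + j}{136 + j}$ ($J{\left(j \right)} = \frac{j + 11}{j + 136} = \frac{11 + j}{136 + j}$)
$\left(-832\right) \left(-16\right) + J{\left(Z y \right)} = \left(-832\right) \left(-16\right) + \frac{11 + 21 \left(- \frac{23}{15}\right)}{136 + 21 \left(- \frac{23}{15}\right)} = 13312 + \frac{11 - \frac{161}{5}}{136 - \frac{161}{5}} = 13312 + \frac{1}{\frac{519}{5}} \left(- \frac{106}{5}\right) = 13312 + \frac{5}{519} \left(- \frac{106}{5}\right) = 13312 - \frac{106}{519} = \frac{6908822}{519}$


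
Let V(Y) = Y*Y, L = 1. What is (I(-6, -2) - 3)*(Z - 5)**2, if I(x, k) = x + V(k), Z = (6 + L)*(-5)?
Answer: -8000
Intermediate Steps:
V(Y) = Y**2
Z = -35 (Z = (6 + 1)*(-5) = 7*(-5) = -35)
I(x, k) = x + k**2
(I(-6, -2) - 3)*(Z - 5)**2 = ((-6 + (-2)**2) - 3)*(-35 - 5)**2 = ((-6 + 4) - 3)*(-40)**2 = (-2 - 3)*1600 = -5*1600 = -8000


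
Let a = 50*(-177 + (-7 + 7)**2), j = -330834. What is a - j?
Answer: 321984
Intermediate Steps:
a = -8850 (a = 50*(-177 + 0**2) = 50*(-177 + 0) = 50*(-177) = -8850)
a - j = -8850 - 1*(-330834) = -8850 + 330834 = 321984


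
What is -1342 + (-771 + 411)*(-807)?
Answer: 289178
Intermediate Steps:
-1342 + (-771 + 411)*(-807) = -1342 - 360*(-807) = -1342 + 290520 = 289178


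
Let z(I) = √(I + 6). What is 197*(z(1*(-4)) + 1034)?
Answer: 203698 + 197*√2 ≈ 2.0398e+5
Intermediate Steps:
z(I) = √(6 + I)
197*(z(1*(-4)) + 1034) = 197*(√(6 + 1*(-4)) + 1034) = 197*(√(6 - 4) + 1034) = 197*(√2 + 1034) = 197*(1034 + √2) = 203698 + 197*√2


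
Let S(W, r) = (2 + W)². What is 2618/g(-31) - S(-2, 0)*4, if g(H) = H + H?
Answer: -1309/31 ≈ -42.226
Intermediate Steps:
g(H) = 2*H
2618/g(-31) - S(-2, 0)*4 = 2618/((2*(-31))) - (2 - 2)²*4 = 2618/(-62) - 0²*4 = 2618*(-1/62) - 0*4 = -1309/31 - 1*0 = -1309/31 + 0 = -1309/31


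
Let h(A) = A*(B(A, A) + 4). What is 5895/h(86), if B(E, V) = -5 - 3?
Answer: -5895/344 ≈ -17.137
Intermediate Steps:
B(E, V) = -8
h(A) = -4*A (h(A) = A*(-8 + 4) = A*(-4) = -4*A)
5895/h(86) = 5895/((-4*86)) = 5895/(-344) = 5895*(-1/344) = -5895/344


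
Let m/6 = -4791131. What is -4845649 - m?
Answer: 23901137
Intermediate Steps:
m = -28746786 (m = 6*(-4791131) = -28746786)
-4845649 - m = -4845649 - 1*(-28746786) = -4845649 + 28746786 = 23901137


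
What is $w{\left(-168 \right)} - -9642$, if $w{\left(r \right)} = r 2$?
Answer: $9306$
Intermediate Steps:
$w{\left(r \right)} = 2 r$
$w{\left(-168 \right)} - -9642 = 2 \left(-168\right) - -9642 = -336 + \left(-11348 + 20990\right) = -336 + 9642 = 9306$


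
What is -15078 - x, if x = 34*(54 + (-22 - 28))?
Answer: -15214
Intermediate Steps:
x = 136 (x = 34*(54 - 50) = 34*4 = 136)
-15078 - x = -15078 - 1*136 = -15078 - 136 = -15214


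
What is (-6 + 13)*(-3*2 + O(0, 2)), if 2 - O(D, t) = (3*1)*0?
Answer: -28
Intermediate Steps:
O(D, t) = 2 (O(D, t) = 2 - 3*1*0 = 2 - 3*0 = 2 - 1*0 = 2 + 0 = 2)
(-6 + 13)*(-3*2 + O(0, 2)) = (-6 + 13)*(-3*2 + 2) = 7*(-6 + 2) = 7*(-4) = -28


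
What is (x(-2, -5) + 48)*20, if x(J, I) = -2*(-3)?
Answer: 1080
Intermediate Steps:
x(J, I) = 6
(x(-2, -5) + 48)*20 = (6 + 48)*20 = 54*20 = 1080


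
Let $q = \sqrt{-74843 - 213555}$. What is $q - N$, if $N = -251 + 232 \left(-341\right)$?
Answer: $79363 + i \sqrt{288398} \approx 79363.0 + 537.03 i$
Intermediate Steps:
$N = -79363$ ($N = -251 - 79112 = -79363$)
$q = i \sqrt{288398}$ ($q = \sqrt{-288398} = i \sqrt{288398} \approx 537.03 i$)
$q - N = i \sqrt{288398} - -79363 = i \sqrt{288398} + 79363 = 79363 + i \sqrt{288398}$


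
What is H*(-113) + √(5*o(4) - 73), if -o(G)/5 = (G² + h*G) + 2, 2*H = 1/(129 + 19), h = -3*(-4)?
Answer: -113/296 + I*√1723 ≈ -0.38176 + 41.509*I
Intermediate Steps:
h = 12
H = 1/296 (H = 1/(2*(129 + 19)) = (½)/148 = (½)*(1/148) = 1/296 ≈ 0.0033784)
o(G) = -10 - 60*G - 5*G² (o(G) = -5*((G² + 12*G) + 2) = -5*(2 + G² + 12*G) = -10 - 60*G - 5*G²)
H*(-113) + √(5*o(4) - 73) = (1/296)*(-113) + √(5*(-10 - 60*4 - 5*4²) - 73) = -113/296 + √(5*(-10 - 240 - 5*16) - 73) = -113/296 + √(5*(-10 - 240 - 80) - 73) = -113/296 + √(5*(-330) - 73) = -113/296 + √(-1650 - 73) = -113/296 + √(-1723) = -113/296 + I*√1723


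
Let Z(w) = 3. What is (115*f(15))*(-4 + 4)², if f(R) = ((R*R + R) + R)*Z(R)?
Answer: 0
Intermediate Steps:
f(R) = 3*R² + 6*R (f(R) = ((R*R + R) + R)*3 = ((R² + R) + R)*3 = ((R + R²) + R)*3 = (R² + 2*R)*3 = 3*R² + 6*R)
(115*f(15))*(-4 + 4)² = (115*(3*15*(2 + 15)))*(-4 + 4)² = (115*(3*15*17))*0² = (115*765)*0 = 87975*0 = 0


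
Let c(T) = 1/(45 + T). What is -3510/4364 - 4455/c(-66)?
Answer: 204135255/2182 ≈ 93554.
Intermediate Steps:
-3510/4364 - 4455/c(-66) = -3510/4364 - 4455/(1/(45 - 66)) = -3510*1/4364 - 4455/(1/(-21)) = -1755/2182 - 4455/(-1/21) = -1755/2182 - 4455*(-21) = -1755/2182 + 93555 = 204135255/2182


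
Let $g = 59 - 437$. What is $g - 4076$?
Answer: $-4454$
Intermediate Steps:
$g = -378$ ($g = 59 - 437 = -378$)
$g - 4076 = -378 - 4076 = -4454$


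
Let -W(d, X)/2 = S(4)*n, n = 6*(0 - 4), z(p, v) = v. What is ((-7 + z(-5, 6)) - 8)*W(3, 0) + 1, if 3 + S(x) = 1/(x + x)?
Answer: 1243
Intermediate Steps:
S(x) = -3 + 1/(2*x) (S(x) = -3 + 1/(x + x) = -3 + 1/(2*x))
n = -24 (n = 6*(-4) = -24)
W(d, X) = -138 (W(d, X) = -2*(-3 + (1/2)/4)*(-24) = -2*(-3 + (1/2)*(1/4))*(-24) = -2*(-3 + 1/8)*(-24) = -(-23)*(-24)/4 = -2*69 = -138)
((-7 + z(-5, 6)) - 8)*W(3, 0) + 1 = ((-7 + 6) - 8)*(-138) + 1 = (-1 - 8)*(-138) + 1 = -9*(-138) + 1 = 1242 + 1 = 1243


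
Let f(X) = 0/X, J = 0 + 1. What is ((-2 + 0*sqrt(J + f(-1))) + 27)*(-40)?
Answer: -1000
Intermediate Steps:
J = 1
f(X) = 0
((-2 + 0*sqrt(J + f(-1))) + 27)*(-40) = ((-2 + 0*sqrt(1 + 0)) + 27)*(-40) = ((-2 + 0*sqrt(1)) + 27)*(-40) = ((-2 + 0*1) + 27)*(-40) = ((-2 + 0) + 27)*(-40) = (-2 + 27)*(-40) = 25*(-40) = -1000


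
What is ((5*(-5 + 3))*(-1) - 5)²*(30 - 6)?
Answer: 600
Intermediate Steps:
((5*(-5 + 3))*(-1) - 5)²*(30 - 6) = ((5*(-2))*(-1) - 5)²*24 = (-10*(-1) - 5)²*24 = (10 - 5)²*24 = 5²*24 = 25*24 = 600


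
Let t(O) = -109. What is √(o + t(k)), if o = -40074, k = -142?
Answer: I*√40183 ≈ 200.46*I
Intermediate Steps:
√(o + t(k)) = √(-40074 - 109) = √(-40183) = I*√40183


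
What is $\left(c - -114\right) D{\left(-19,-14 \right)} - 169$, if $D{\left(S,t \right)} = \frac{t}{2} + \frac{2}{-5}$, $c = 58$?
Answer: $- \frac{7209}{5} \approx -1441.8$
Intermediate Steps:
$D{\left(S,t \right)} = - \frac{2}{5} + \frac{t}{2}$ ($D{\left(S,t \right)} = t \frac{1}{2} + 2 \left(- \frac{1}{5}\right) = \frac{t}{2} - \frac{2}{5} = - \frac{2}{5} + \frac{t}{2}$)
$\left(c - -114\right) D{\left(-19,-14 \right)} - 169 = \left(58 - -114\right) \left(- \frac{2}{5} + \frac{1}{2} \left(-14\right)\right) - 169 = \left(58 + 114\right) \left(- \frac{2}{5} - 7\right) - 169 = 172 \left(- \frac{37}{5}\right) - 169 = - \frac{6364}{5} - 169 = - \frac{7209}{5}$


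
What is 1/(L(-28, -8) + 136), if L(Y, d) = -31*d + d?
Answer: 1/376 ≈ 0.0026596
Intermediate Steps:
L(Y, d) = -30*d
1/(L(-28, -8) + 136) = 1/(-30*(-8) + 136) = 1/(240 + 136) = 1/376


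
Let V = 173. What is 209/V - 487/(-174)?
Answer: 120617/30102 ≈ 4.0069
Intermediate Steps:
209/V - 487/(-174) = 209/173 - 487/(-174) = 209*(1/173) - 487*(-1/174) = 209/173 + 487/174 = 120617/30102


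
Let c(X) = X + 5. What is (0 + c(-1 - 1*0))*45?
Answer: 180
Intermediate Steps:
c(X) = 5 + X
(0 + c(-1 - 1*0))*45 = (0 + (5 + (-1 - 1*0)))*45 = (0 + (5 + (-1 + 0)))*45 = (0 + (5 - 1))*45 = (0 + 4)*45 = 4*45 = 180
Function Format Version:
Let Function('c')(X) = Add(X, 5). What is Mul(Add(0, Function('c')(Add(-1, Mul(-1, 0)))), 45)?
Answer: 180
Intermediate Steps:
Function('c')(X) = Add(5, X)
Mul(Add(0, Function('c')(Add(-1, Mul(-1, 0)))), 45) = Mul(Add(0, Add(5, Add(-1, Mul(-1, 0)))), 45) = Mul(Add(0, Add(5, Add(-1, 0))), 45) = Mul(Add(0, Add(5, -1)), 45) = Mul(Add(0, 4), 45) = Mul(4, 45) = 180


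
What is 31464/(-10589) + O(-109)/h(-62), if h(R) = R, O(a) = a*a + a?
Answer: -63302238/328259 ≈ -192.84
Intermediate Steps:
O(a) = a + a² (O(a) = a² + a = a + a²)
31464/(-10589) + O(-109)/h(-62) = 31464/(-10589) - 109*(1 - 109)/(-62) = 31464*(-1/10589) - 109*(-108)*(-1/62) = -31464/10589 + 11772*(-1/62) = -31464/10589 - 5886/31 = -63302238/328259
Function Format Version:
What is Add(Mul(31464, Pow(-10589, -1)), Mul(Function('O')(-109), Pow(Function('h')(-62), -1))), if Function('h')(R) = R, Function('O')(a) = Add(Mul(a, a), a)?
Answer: Rational(-63302238, 328259) ≈ -192.84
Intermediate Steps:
Function('O')(a) = Add(a, Pow(a, 2)) (Function('O')(a) = Add(Pow(a, 2), a) = Add(a, Pow(a, 2)))
Add(Mul(31464, Pow(-10589, -1)), Mul(Function('O')(-109), Pow(Function('h')(-62), -1))) = Add(Mul(31464, Pow(-10589, -1)), Mul(Mul(-109, Add(1, -109)), Pow(-62, -1))) = Add(Mul(31464, Rational(-1, 10589)), Mul(Mul(-109, -108), Rational(-1, 62))) = Add(Rational(-31464, 10589), Mul(11772, Rational(-1, 62))) = Add(Rational(-31464, 10589), Rational(-5886, 31)) = Rational(-63302238, 328259)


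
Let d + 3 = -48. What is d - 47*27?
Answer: -1320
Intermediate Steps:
d = -51 (d = -3 - 48 = -51)
d - 47*27 = -51 - 47*27 = -51 - 1269 = -1320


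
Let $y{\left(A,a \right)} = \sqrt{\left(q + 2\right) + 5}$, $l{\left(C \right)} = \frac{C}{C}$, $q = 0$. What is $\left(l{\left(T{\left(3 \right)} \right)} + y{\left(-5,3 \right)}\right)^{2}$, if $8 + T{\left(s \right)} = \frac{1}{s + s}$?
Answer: $\left(1 + \sqrt{7}\right)^{2} \approx 13.292$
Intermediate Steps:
$T{\left(s \right)} = -8 + \frac{1}{2 s}$ ($T{\left(s \right)} = -8 + \frac{1}{s + s} = -8 + \frac{1}{2 s}$)
$l{\left(C \right)} = 1$
$y{\left(A,a \right)} = \sqrt{7}$ ($y{\left(A,a \right)} = \sqrt{\left(0 + 2\right) + 5} = \sqrt{2 + 5} = \sqrt{7}$)
$\left(l{\left(T{\left(3 \right)} \right)} + y{\left(-5,3 \right)}\right)^{2} = \left(1 + \sqrt{7}\right)^{2}$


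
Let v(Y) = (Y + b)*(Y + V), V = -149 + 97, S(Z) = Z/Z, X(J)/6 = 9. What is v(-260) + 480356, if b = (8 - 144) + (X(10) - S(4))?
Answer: 587372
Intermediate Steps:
X(J) = 54 (X(J) = 6*9 = 54)
S(Z) = 1
b = -83 (b = (8 - 144) + (54 - 1*1) = -136 + (54 - 1) = -136 + 53 = -83)
V = -52
v(Y) = (-83 + Y)*(-52 + Y) (v(Y) = (Y - 83)*(Y - 52) = (-83 + Y)*(-52 + Y))
v(-260) + 480356 = (4316 + (-260)² - 135*(-260)) + 480356 = (4316 + 67600 + 35100) + 480356 = 107016 + 480356 = 587372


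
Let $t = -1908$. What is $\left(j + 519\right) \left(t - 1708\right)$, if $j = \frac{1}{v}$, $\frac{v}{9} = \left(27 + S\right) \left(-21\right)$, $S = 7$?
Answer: $- \frac{6029848144}{3213} \approx -1.8767 \cdot 10^{6}$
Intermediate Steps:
$v = -6426$ ($v = 9 \left(27 + 7\right) \left(-21\right) = 9 \cdot 34 \left(-21\right) = 9 \left(-714\right) = -6426$)
$j = - \frac{1}{6426}$ ($j = \frac{1}{-6426} = - \frac{1}{6426} \approx -0.00015562$)
$\left(j + 519\right) \left(t - 1708\right) = \left(- \frac{1}{6426} + 519\right) \left(-1908 - 1708\right) = \frac{3335093}{6426} \left(-3616\right) = - \frac{6029848144}{3213}$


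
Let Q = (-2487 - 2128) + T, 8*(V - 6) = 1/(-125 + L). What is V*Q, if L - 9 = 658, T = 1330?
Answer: -85465845/4336 ≈ -19711.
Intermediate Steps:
L = 667 (L = 9 + 658 = 667)
V = 26017/4336 (V = 6 + 1/(8*(-125 + 667)) = 6 + (1/8)/542 = 6 + (1/8)*(1/542) = 6 + 1/4336 = 26017/4336 ≈ 6.0002)
Q = -3285 (Q = (-2487 - 2128) + 1330 = -4615 + 1330 = -3285)
V*Q = (26017/4336)*(-3285) = -85465845/4336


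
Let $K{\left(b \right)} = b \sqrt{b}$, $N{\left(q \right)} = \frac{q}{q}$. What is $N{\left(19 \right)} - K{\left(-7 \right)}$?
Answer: $1 + 7 i \sqrt{7} \approx 1.0 + 18.52 i$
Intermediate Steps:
$N{\left(q \right)} = 1$
$K{\left(b \right)} = b^{\frac{3}{2}}$
$N{\left(19 \right)} - K{\left(-7 \right)} = 1 - \left(-7\right)^{\frac{3}{2}} = 1 - - 7 i \sqrt{7} = 1 + 7 i \sqrt{7}$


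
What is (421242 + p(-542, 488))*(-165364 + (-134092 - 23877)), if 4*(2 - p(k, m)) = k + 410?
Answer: -136212756241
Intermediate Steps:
p(k, m) = -201/2 - k/4 (p(k, m) = 2 - (k + 410)/4 = 2 - (410 + k)/4 = 2 + (-205/2 - k/4) = -201/2 - k/4)
(421242 + p(-542, 488))*(-165364 + (-134092 - 23877)) = (421242 + (-201/2 - ¼*(-542)))*(-165364 + (-134092 - 23877)) = (421242 + (-201/2 + 271/2))*(-165364 - 157969) = (421242 + 35)*(-323333) = 421277*(-323333) = -136212756241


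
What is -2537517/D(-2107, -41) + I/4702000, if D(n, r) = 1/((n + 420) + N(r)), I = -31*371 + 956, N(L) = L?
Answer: 4123493545188291/940400 ≈ 4.3848e+9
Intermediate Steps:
I = -10545 (I = -11501 + 956 = -10545)
D(n, r) = 1/(420 + n + r) (D(n, r) = 1/((n + 420) + r) = 1/((420 + n) + r) = 1/(420 + n + r))
-2537517/D(-2107, -41) + I/4702000 = -2537517/(1/(420 - 2107 - 41)) - 10545/4702000 = -2537517/(1/(-1728)) - 10545*1/4702000 = -2537517/(-1/1728) - 2109/940400 = -2537517*(-1728) - 2109/940400 = 4384829376 - 2109/940400 = 4123493545188291/940400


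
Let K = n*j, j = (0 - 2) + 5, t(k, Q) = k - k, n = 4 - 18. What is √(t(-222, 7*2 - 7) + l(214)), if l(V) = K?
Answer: I*√42 ≈ 6.4807*I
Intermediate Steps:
n = -14
t(k, Q) = 0
j = 3 (j = -2 + 5 = 3)
K = -42 (K = -14*3 = -42)
l(V) = -42
√(t(-222, 7*2 - 7) + l(214)) = √(0 - 42) = √(-42) = I*√42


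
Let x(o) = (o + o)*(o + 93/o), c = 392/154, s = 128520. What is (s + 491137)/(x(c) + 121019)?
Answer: 74978497/14667373 ≈ 5.1119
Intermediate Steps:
c = 28/11 (c = 392*(1/154) = 28/11 ≈ 2.5455)
x(o) = 2*o*(o + 93/o) (x(o) = (2*o)*(o + 93/o) = 2*o*(o + 93/o))
(s + 491137)/(x(c) + 121019) = (128520 + 491137)/((186 + 2*(28/11)²) + 121019) = 619657/((186 + 2*(784/121)) + 121019) = 619657/((186 + 1568/121) + 121019) = 619657/(24074/121 + 121019) = 619657/(14667373/121) = 619657*(121/14667373) = 74978497/14667373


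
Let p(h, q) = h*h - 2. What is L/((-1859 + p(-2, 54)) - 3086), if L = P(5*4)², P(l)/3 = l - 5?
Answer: -2025/4943 ≈ -0.40967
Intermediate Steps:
p(h, q) = -2 + h² (p(h, q) = h² - 2 = -2 + h²)
P(l) = -15 + 3*l (P(l) = 3*(l - 5) = 3*(-5 + l) = -15 + 3*l)
L = 2025 (L = (-15 + 3*(5*4))² = (-15 + 3*20)² = (-15 + 60)² = 45² = 2025)
L/((-1859 + p(-2, 54)) - 3086) = 2025/((-1859 + (-2 + (-2)²)) - 3086) = 2025/((-1859 + (-2 + 4)) - 3086) = 2025/((-1859 + 2) - 3086) = 2025/(-1857 - 3086) = 2025/(-4943) = 2025*(-1/4943) = -2025/4943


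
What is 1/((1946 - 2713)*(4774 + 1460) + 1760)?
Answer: -1/4779718 ≈ -2.0922e-7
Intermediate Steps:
1/((1946 - 2713)*(4774 + 1460) + 1760) = 1/(-767*6234 + 1760) = 1/(-4781478 + 1760) = 1/(-4779718) = -1/4779718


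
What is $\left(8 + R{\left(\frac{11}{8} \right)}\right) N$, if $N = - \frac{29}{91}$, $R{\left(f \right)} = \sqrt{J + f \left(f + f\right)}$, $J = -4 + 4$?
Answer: $- \frac{232}{91} - \frac{319 \sqrt{2}}{728} \approx -3.1691$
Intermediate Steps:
$J = 0$
$R{\left(f \right)} = \sqrt{2} \sqrt{f^{2}}$ ($R{\left(f \right)} = \sqrt{0 + f \left(f + f\right)} = \sqrt{0 + f 2 f} = \sqrt{0 + 2 f^{2}} = \sqrt{2 f^{2}} = \sqrt{2} \sqrt{f^{2}}$)
$N = - \frac{29}{91}$ ($N = \left(-29\right) \frac{1}{91} = - \frac{29}{91} \approx -0.31868$)
$\left(8 + R{\left(\frac{11}{8} \right)}\right) N = \left(8 + \sqrt{2} \sqrt{\left(\frac{11}{8}\right)^{2}}\right) \left(- \frac{29}{91}\right) = \left(8 + \sqrt{2} \sqrt{\frac{121}{64}}\right) \left(- \frac{29}{91}\right) = \left(8 + \sqrt{2} \cdot \frac{11}{8}\right) \left(- \frac{29}{91}\right) = \left(8 + \frac{11 \sqrt{2}}{8}\right) \left(- \frac{29}{91}\right) = - \frac{232}{91} - \frac{319 \sqrt{2}}{728}$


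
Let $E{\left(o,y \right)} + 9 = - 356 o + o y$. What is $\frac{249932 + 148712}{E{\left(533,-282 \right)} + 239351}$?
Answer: $- \frac{99661}{25178} \approx -3.9583$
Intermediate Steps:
$E{\left(o,y \right)} = -9 - 356 o + o y$ ($E{\left(o,y \right)} = -9 + \left(- 356 o + o y\right) = -9 - 356 o + o y$)
$\frac{249932 + 148712}{E{\left(533,-282 \right)} + 239351} = \frac{249932 + 148712}{\left(-9 - 189748 + 533 \left(-282\right)\right) + 239351} = \frac{398644}{\left(-9 - 189748 - 150306\right) + 239351} = \frac{398644}{-340063 + 239351} = \frac{398644}{-100712} = 398644 \left(- \frac{1}{100712}\right) = - \frac{99661}{25178}$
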